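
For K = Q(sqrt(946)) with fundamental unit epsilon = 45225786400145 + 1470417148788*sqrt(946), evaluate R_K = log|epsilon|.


epsilon = 45225786400145 + 1470417148788*sqrt(946)
= 9.0452e+13
R = ln(9.0452e+13)
= 32.1358

32.1358


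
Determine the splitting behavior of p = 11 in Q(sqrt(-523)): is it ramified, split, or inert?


K = Q(sqrt(-523)). Since d mod 4 = 1, disc(K) = -523.
Check p | disc: -523 mod 11 = 5.
p does not divide disc. Compute Legendre symbol (d/p):
5^((11-1)/2) mod 11 = 1
(d/p) = 1, so p splits: (p) = P*P' with e=1, f=1, g=2.
Therefore p is split.

split


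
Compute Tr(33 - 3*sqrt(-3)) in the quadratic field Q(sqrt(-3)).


Tr(a + b*sqrt(d)) = (a + b*sqrt(d)) + (a - b*sqrt(d)) = 2a
= 2 * (33)
= 66

66


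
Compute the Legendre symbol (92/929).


p = 929 is prime, so compute (92/929) with the reciprocity algorithm (Jacobi-symbol steps: pull out 2s via (2/n), flip via reciprocity, reduce):
  pull out 2: (2/929) = +1  (since 929 mod 8 = 1)
  pull out 2: (2/929) = +1  (since 929 mod 8 = 1)
  reciprocity: (23/929) -> +(929/23)
  reduce: (9/23)
  reciprocity: (9/23) -> +(23/9)
  reduce: (5/9)
  reciprocity: (5/9) -> +(9/5)
  reduce: (4/5)
  pull out 2: (2/5) = -1  (since 5 mod 8 = 5)
  pull out 2: (2/5) = -1  (since 5 mod 8 = 5)
  (1/5) = 1
Product of signs = 1
(92/929) = 1

1


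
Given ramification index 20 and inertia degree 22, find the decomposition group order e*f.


|D_P| = e * f
= 20 * 22
= 440

440


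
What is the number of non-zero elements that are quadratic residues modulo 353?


For prime p, the number of non-zero quadratic residues is (p-1)/2.
= (353-1)/2
= 176

176


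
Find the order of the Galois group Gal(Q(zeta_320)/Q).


|Gal(Q(zeta_320)/Q)| = phi(320)
= 128

128


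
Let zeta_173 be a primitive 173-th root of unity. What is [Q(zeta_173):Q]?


The degree equals Euler's totient phi(173).
173 = 173
phi(173) = 172

172


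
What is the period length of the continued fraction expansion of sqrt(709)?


Run the CF algorithm for sqrt(709).
a_0 = floor(sqrt(709)) = 26; set m_0=0, q_0=1.
Recurrence: m' = q*a - m,  q' = (d - m'^2)/q,  a' = floor((a_0 + m')/q').
  step 1: m=26, q=33, a=1
  step 2: m=7, q=20, a=1
  step 3: m=13, q=27, a=1
  step 4: m=14, q=19, a=2
  step 5: m=24, q=7, a=7
  step 6: m=25, q=12, a=4
  step 7: m=23, q=15, a=3
  step 8: m=22, q=15, a=3
  step 9: m=23, q=12, a=4
  step 10: m=25, q=7, a=7
  step 11: m=24, q=19, a=2
  step 12: m=14, q=27, a=1
  step 13: m=13, q=20, a=1
  step 14: m=7, q=33, a=1
  step 15: m=26, q=1, a=52
a_15 = 2*a_0 = 52, so the period closes here.
sqrt(709) = [26; 1, 1, 1, 2, 7, 4, 3, 3, 4, 7, 2, 1, 1, 1, 52]
Period length = 15

15


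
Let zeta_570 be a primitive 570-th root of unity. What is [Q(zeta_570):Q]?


The degree equals Euler's totient phi(570).
570 = 2 * 3 * 5 * 19
phi(570) = 144

144


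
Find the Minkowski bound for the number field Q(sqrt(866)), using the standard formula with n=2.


d = 866, d mod 4 = 2, so disc(K) = 4d = 3464; |disc(K)| = 3464
Real quadratic field, so n = 2, s = r2 = 0, r1 = 2
M = (n!/n^n) * (4/pi)^s * sqrt(|disc(K)|) = (2!/2^2) * (4/pi)^0 * sqrt(3464)
= 0.5 * 1.000000 * 58.855756
= 29.4279

29.4279


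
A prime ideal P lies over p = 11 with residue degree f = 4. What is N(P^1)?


N(P^a) = p^(a*f)
= 11^(1*4)
= 11^4
= 14641

14641


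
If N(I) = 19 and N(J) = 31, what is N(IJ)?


N(IJ) = N(I) * N(J)
= 19 * 31
= 589

589


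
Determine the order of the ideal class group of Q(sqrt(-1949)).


K = Q(sqrt(-1949)). d mod 4 = 3, so D = disc(K) = 4d = -7796
h(K) equals the number of primitive reduced positive-definite forms (a, b, c) = a*x^2 + b*x*y + c*y^2 with b^2 - 4ac = D,
where reduced means |b| <= a <= c, with b >= 0 whenever |b| = a or a = c, and primitive means gcd(a, b, c) = 1.
Reduced forces 3a^2 <= |D| = 7796, so 1 <= a <= 50; b must have the parity of D, and c = (b^2 - D)/(4a) must be an integer >= a.
Enumerate a = 1..50, b in [-a, a]:
  a=1: (1, 0, 1949)  [1]
  a=2: (2, 2, 975)  [1]
  a=3: (3, -2, 650), (3, 2, 650)  [2]
  a=4: none
  a=5: (5, -2, 390), (5, 2, 390)  [2]
  a=6: (6, -2, 325), (6, 2, 325)  [2]
  a=7: (7, -4, 279), (7, 4, 279)  [2]
  a=8: none
  a=9: (9, -4, 217), (9, 4, 217)  [2]
  a=10: (10, -2, 195), (10, 2, 195)  [2]
  a=11: (11, -6, 178), (11, 6, 178)  [2]
  a=12: none
  a=13: (13, -2, 150), (13, 2, 150)  [2]
  a=14: (14, -10, 141), (14, 10, 141)  [2]
  a=15: (15, -8, 131), (15, -2, 130), (15, 2, 130), (15, 8, 131)  [4]
  a=16..17: none
  a=18: (18, -14, 111), (18, 14, 111)  [2]
  a=19..20: none
  a=21: (21, -10, 94), (21, -4, 93), (21, 4, 93), (21, 10, 94)  [4]
  a=22: (22, -6, 89), (22, 6, 89)  [2]
  a=23: (23, -22, 90), (23, 22, 90)  [2]
  a=24: none
  a=25: (25, -2, 78), (25, 2, 78)  [2]
  a=26: (26, -2, 75), (26, 2, 75)  [2]
  a=27: (27, -14, 74), (27, 14, 74)  [2]
  a=28: none
  a=29: (29, -18, 70), (29, 18, 70)  [2]
  a=30: (30, -22, 69), (30, -2, 65), (30, 2, 65), (30, 22, 69)  [4]
  a=31: (31, -4, 63), (31, 4, 63)  [2]
  a=32: none
  a=33: (33, -28, 65), (33, -16, 61), (33, 16, 61), (33, 28, 65)  [4]
  a=34: none
  a=35: (35, -32, 63), (35, -18, 58), (35, 18, 58), (35, 32, 63)  [4]
  a=36: none
  a=37: (37, -14, 54), (37, 14, 54)  [2]
  a=38: none
  a=39: (39, -28, 55), (39, -2, 50), (39, 2, 50), (39, 28, 55)  [4]
  a=40..41: none
  a=42: (42, -38, 55), (42, -10, 47), (42, 10, 47), (42, 38, 55)  [4]
  a=43..44: none
  a=45: (45, -32, 49), (45, -22, 46), (45, 22, 46), (45, 32, 49)  [4]
  a=46..50: none
Total reduced forms: 1 + 1 + 2 + 2 + 2 + 2 + 2 + 2 + 2 + 2 + 2 + 4 + 2 + 4 + 2 + 2 + 2 + 2 + 2 + 2 + 4 + 2 + 4 + 4 + 2 + 4 + 4 + 4 = 70
h = 70

70


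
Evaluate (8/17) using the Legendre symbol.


p = 17 is prime, so compute (8/17) with the reciprocity algorithm (Jacobi-symbol steps: pull out 2s via (2/n), flip via reciprocity, reduce):
  pull out 2: (2/17) = +1  (since 17 mod 8 = 1)
  pull out 2: (2/17) = +1  (since 17 mod 8 = 1)
  pull out 2: (2/17) = +1  (since 17 mod 8 = 1)
  (1/17) = 1
Product of signs = 1
(8/17) = 1

1


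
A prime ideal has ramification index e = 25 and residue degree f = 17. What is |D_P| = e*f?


|D_P| = e * f
= 25 * 17
= 425

425


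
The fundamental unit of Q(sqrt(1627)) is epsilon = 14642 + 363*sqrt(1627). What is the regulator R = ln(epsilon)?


epsilon = 14642 + 363*sqrt(1627)
= 29284.0000
R = ln(29284.0000)
= 10.2848

10.2848


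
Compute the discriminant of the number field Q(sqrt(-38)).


For K = Q(sqrt(d)) with d squarefree: disc(K) = d if d = 1 mod 4, and disc(K) = 4d if d = 2 or 3 mod 4.
Here d = -38, and d mod 4 = 2.
d = 2 mod 4, not 1 (O_K = Z[sqrt(d)]), so disc(K) = 4d = 4 * (-38) = -152

-152


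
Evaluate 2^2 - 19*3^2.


x^2 - d*y^2
= 2^2 - 19*3^2
= 4 - 171
= -167

-167


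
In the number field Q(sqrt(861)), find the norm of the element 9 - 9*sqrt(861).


N(a + b*sqrt(d)) = a^2 - d*b^2
= (9)^2 - (861)*(-9)^2
= 81 - 69741
= -69660

-69660


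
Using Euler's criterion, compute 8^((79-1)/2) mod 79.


p = 79 is prime and the exponent is (p-1)/2 = 39, so by Euler's criterion 8^39 = (8/79) = +1 or -1 mod 79.
Compute by square-and-multiply:
  39 = 32 + 4 + 2 + 1 (binary 100111)
  Repeated squaring mod 79: 8^1 = 8, 8^2 = 64, 8^4 = 67, 8^8 = 65, 8^16 = 38, 8^32 = 22
  8^39 = 8^32 * 8^4 * 8^2 * 8^1 = 22 * 67 * 64 * 8 mod 79
    22 * 67 = 1474 = 52 mod 79
    52 * 64 = 3328 = 10 mod 79
    10 * 8 = 80 = 1 mod 79
  8^39 = 1 mod 79
Result 1: 8 is a quadratic residue mod 79.
8^39 mod 79 = 1

1


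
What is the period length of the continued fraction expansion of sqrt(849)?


Run the CF algorithm for sqrt(849).
a_0 = floor(sqrt(849)) = 29; set m_0=0, q_0=1.
Recurrence: m' = q*a - m,  q' = (d - m'^2)/q,  a' = floor((a_0 + m')/q').
  step 1: m=29, q=8, a=7
  step 2: m=27, q=15, a=3
  step 3: m=18, q=35, a=1
  step 4: m=17, q=16, a=2
  step 5: m=15, q=39, a=1
  step 6: m=24, q=7, a=7
  step 7: m=25, q=32, a=1
  step 8: m=7, q=25, a=1
  step 9: m=18, q=21, a=2
  step 10: m=24, q=13, a=4
  step 11: m=28, q=5, a=11
  step 12: m=27, q=24, a=2
  step 13: m=21, q=17, a=2
  step 14: m=13, q=40, a=1
  step 15: m=27, q=3, a=18
  step 16: m=27, q=40, a=1
  step 17: m=13, q=17, a=2
  step 18: m=21, q=24, a=2
  step 19: m=27, q=5, a=11
  step 20: m=28, q=13, a=4
  step 21: m=24, q=21, a=2
  step 22: m=18, q=25, a=1
  step 23: m=7, q=32, a=1
  step 24: m=25, q=7, a=7
  step 25: m=24, q=39, a=1
  step 26: m=15, q=16, a=2
  step 27: m=17, q=35, a=1
  step 28: m=18, q=15, a=3
  step 29: m=27, q=8, a=7
  step 30: m=29, q=1, a=58
a_30 = 2*a_0 = 58, so the period closes here.
sqrt(849) = [29; 7, 3, 1, 2, 1, 7, 1, 1, 2, 4, 11, 2, 2, 1, 18, 1, 2, 2, 11, 4, 2, 1, 1, 7, 1, 2, 1, 3, 7, 58]
Period length = 30

30


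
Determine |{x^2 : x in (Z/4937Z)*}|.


For prime p, the number of non-zero quadratic residues is (p-1)/2.
= (4937-1)/2
= 2468

2468


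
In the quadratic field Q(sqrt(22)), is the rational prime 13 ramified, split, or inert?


K = Q(sqrt(22)). Since d mod 4 = 2, disc(K) = 88.
Check p | disc: 88 mod 13 = 10.
p does not divide disc. Compute Legendre symbol (d/p):
9^((13-1)/2) mod 13 = 1
(d/p) = 1, so p splits: (p) = P*P' with e=1, f=1, g=2.
Therefore p is split.

split


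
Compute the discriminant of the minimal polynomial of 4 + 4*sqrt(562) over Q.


The element 4 + 4*sqrt(562) has minimal polynomial:
x^2 - 8*x - 8976
Discriminant = (-8)^2 - 4*(-8976)
= 64 + 35904
= 35968

35968


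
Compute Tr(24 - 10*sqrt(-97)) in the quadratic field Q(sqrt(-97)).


Tr(a + b*sqrt(d)) = (a + b*sqrt(d)) + (a - b*sqrt(d)) = 2a
= 2 * (24)
= 48

48


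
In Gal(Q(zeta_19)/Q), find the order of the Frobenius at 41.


The Frobenius at p in Gal(Q(zeta_n)/Q) = (Z/nZ)* is the class of p, so its order is ord_19(41), the smallest k >= 1 with 41^k = 1 mod 19.
n = 19 = 19, phi(19) = 18; the order divides phi(n).
Divisors of 18: 1, 2, 3, 6, 9, 18
Repeated squaring mod 19: 41^1 = 3, 41^2 = 9, 41^4 = 5, 41^8 = 6, 41^16 = 17
Test divisors in increasing order:
  k=1: 41^1 = 3 mod 19
  k=2: 41^2 = 9 mod 19
  k=3: 41^3 = 9 * 3 = 8 mod 19
  k=6: 41^6 = 5 * 9 = 7 mod 19
  k=9: 41^9 = 6 * 3 = 18 mod 19
  k=18: 41^18 = 17 * 9 = 1 mod 19  <- first divisor giving 1
Order = 18

18


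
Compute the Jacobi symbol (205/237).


Compute (205/237) via quadratic reciprocity:
  reciprocity: (205/237) -> +(237/205)
  reduce: (32/205)
  pull out 2: (2/205) = -1  (since 205 mod 8 = 5)
  pull out 2: (2/205) = -1  (since 205 mod 8 = 5)
  pull out 2: (2/205) = -1  (since 205 mod 8 = 5)
  pull out 2: (2/205) = -1  (since 205 mod 8 = 5)
  pull out 2: (2/205) = -1  (since 205 mod 8 = 5)
  (1/205) = 1
Product of signs = -1

-1


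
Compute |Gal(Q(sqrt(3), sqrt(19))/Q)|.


The 2 square roots of distinct primes are multiplicatively independent over Q,
so [K:Q] = 2^2 and Gal(K/Q) is isomorphic to (Z/2Z)^2.
|Gal| = 2^2 = 4

4


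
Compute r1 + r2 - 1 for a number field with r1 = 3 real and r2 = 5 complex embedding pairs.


By Dirichlet's unit theorem:
rank = r1 + r2 - 1
= 3 + 5 - 1
= 7

7


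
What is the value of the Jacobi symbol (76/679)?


Compute (76/679) via quadratic reciprocity:
  pull out 2: (2/679) = +1  (since 679 mod 8 = 7)
  pull out 2: (2/679) = +1  (since 679 mod 8 = 7)
  reciprocity: (19/679) -> -(679/19)
  reduce: (14/19)
  pull out 2: (2/19) = -1  (since 19 mod 8 = 3)
  reciprocity: (7/19) -> -(19/7)
  reduce: (5/7)
  reciprocity: (5/7) -> +(7/5)
  reduce: (2/5)
  pull out 2: (2/5) = -1  (since 5 mod 8 = 5)
  (1/5) = 1
Product of signs = 1

1


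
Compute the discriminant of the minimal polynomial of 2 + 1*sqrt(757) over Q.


The element 2 + 1*sqrt(757) has minimal polynomial:
x^2 - 4*x - 753
Discriminant = (-4)^2 - 4*(-753)
= 16 + 3012
= 3028

3028


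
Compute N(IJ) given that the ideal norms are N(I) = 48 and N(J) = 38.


N(IJ) = N(I) * N(J)
= 48 * 38
= 1824

1824


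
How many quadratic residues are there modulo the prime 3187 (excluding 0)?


For prime p, the number of non-zero quadratic residues is (p-1)/2.
= (3187-1)/2
= 1593

1593


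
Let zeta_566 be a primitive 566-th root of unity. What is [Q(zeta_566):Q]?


The degree equals Euler's totient phi(566).
566 = 2 * 283
phi(566) = 282

282


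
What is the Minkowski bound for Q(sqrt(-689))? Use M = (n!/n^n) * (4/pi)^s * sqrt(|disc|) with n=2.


d = -689, d mod 4 = 3, so disc(K) = 4d = -2756; |disc(K)| = 2756
Imaginary quadratic field, so n = 2, s = r2 = 1, r1 = 0
M = (n!/n^n) * (4/pi)^s * sqrt(|disc(K)|) = (2!/2^2) * (4/pi)^1 * sqrt(2756)
= 0.5 * 1.273240 * 52.497619
= 33.4210

33.4210


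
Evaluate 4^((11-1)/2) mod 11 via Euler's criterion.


p = 11 is prime and the exponent is (p-1)/2 = 5, so by Euler's criterion 4^5 = (4/11) = +1 or -1 mod 11.
Compute by square-and-multiply:
  5 = 4 + 1 (binary 101)
  Repeated squaring mod 11: 4^1 = 4, 4^2 = 5, 4^4 = 3
  4^5 = 4^4 * 4^1 = 3 * 4 mod 11
    3 * 4 = 12 = 1 mod 11
  4^5 = 1 mod 11
Result 1: 4 is a quadratic residue mod 11.
4^5 mod 11 = 1

1


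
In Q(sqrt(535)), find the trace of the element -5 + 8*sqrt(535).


Tr(a + b*sqrt(d)) = (a + b*sqrt(d)) + (a - b*sqrt(d)) = 2a
= 2 * (-5)
= -10

-10


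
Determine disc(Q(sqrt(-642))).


For K = Q(sqrt(d)) with d squarefree: disc(K) = d if d = 1 mod 4, and disc(K) = 4d if d = 2 or 3 mod 4.
Here d = -642, and d mod 4 = 2.
d = 2 mod 4, not 1 (O_K = Z[sqrt(d)]), so disc(K) = 4d = 4 * (-642) = -2568

-2568


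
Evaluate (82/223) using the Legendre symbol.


p = 223 is prime, so compute (82/223) with the reciprocity algorithm (Jacobi-symbol steps: pull out 2s via (2/n), flip via reciprocity, reduce):
  pull out 2: (2/223) = +1  (since 223 mod 8 = 7)
  reciprocity: (41/223) -> +(223/41)
  reduce: (18/41)
  pull out 2: (2/41) = +1  (since 41 mod 8 = 1)
  reciprocity: (9/41) -> +(41/9)
  reduce: (5/9)
  reciprocity: (5/9) -> +(9/5)
  reduce: (4/5)
  pull out 2: (2/5) = -1  (since 5 mod 8 = 5)
  pull out 2: (2/5) = -1  (since 5 mod 8 = 5)
  (1/5) = 1
Product of signs = 1
(82/223) = 1

1


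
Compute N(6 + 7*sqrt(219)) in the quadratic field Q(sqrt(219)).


N(a + b*sqrt(d)) = a^2 - d*b^2
= (6)^2 - (219)*(7)^2
= 36 - 10731
= -10695

-10695


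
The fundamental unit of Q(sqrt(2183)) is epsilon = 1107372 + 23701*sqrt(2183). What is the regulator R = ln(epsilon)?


epsilon = 1107372 + 23701*sqrt(2183)
= 2.2147e+06
R = ln(2.2147e+06)
= 14.6106

14.6106


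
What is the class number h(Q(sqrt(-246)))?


K = Q(sqrt(-246)). d mod 4 = 2, so D = disc(K) = 4d = -984
h(K) equals the number of primitive reduced positive-definite forms (a, b, c) = a*x^2 + b*x*y + c*y^2 with b^2 - 4ac = D,
where reduced means |b| <= a <= c, with b >= 0 whenever |b| = a or a = c, and primitive means gcd(a, b, c) = 1.
Reduced forces 3a^2 <= |D| = 984, so 1 <= a <= 18; b must have the parity of D, and c = (b^2 - D)/(4a) must be an integer >= a.
Enumerate a = 1..18, b in [-a, a]:
  a=1: (1, 0, 246)  [1]
  a=2: (2, 0, 123)  [1]
  a=3: (3, 0, 82)  [1]
  a=4: none
  a=5: (5, -4, 50), (5, 4, 50)  [2]
  a=6: (6, 0, 41)  [1]
  a=7..9: none
  a=10: (10, -4, 25), (10, 4, 25)  [2]
  a=11..12: none
  a=13: (13, -2, 19), (13, 2, 19)  [2]
  a=14: none
  a=15: (15, -6, 17), (15, 6, 17)  [2]
  a=16..18: none
Total reduced forms: 1 + 1 + 1 + 2 + 1 + 2 + 2 + 2 = 12
h = 12

12


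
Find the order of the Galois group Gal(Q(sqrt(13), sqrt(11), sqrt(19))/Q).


The 3 square roots of distinct primes are multiplicatively independent over Q,
so [K:Q] = 2^3 and Gal(K/Q) is isomorphic to (Z/2Z)^3.
|Gal| = 2^3 = 8

8


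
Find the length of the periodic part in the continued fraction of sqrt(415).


Run the CF algorithm for sqrt(415).
a_0 = floor(sqrt(415)) = 20; set m_0=0, q_0=1.
Recurrence: m' = q*a - m,  q' = (d - m'^2)/q,  a' = floor((a_0 + m')/q').
  step 1: m=20, q=15, a=2
  step 2: m=10, q=21, a=1
  step 3: m=11, q=14, a=2
  step 4: m=17, q=9, a=4
  step 5: m=19, q=6, a=6
  step 6: m=17, q=21, a=1
  step 7: m=4, q=19, a=1
  step 8: m=15, q=10, a=3
  step 9: m=15, q=19, a=1
  step 10: m=4, q=21, a=1
  step 11: m=17, q=6, a=6
  step 12: m=19, q=9, a=4
  step 13: m=17, q=14, a=2
  step 14: m=11, q=21, a=1
  step 15: m=10, q=15, a=2
  step 16: m=20, q=1, a=40
a_16 = 2*a_0 = 40, so the period closes here.
sqrt(415) = [20; 2, 1, 2, 4, 6, 1, 1, 3, 1, 1, 6, 4, 2, 1, 2, 40]
Period length = 16

16


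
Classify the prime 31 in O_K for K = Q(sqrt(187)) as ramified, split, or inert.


K = Q(sqrt(187)). Since d mod 4 = 3, disc(K) = 748.
Check p | disc: 748 mod 31 = 4.
p does not divide disc. Compute Legendre symbol (d/p):
1^((31-1)/2) mod 31 = 1
(d/p) = 1, so p splits: (p) = P*P' with e=1, f=1, g=2.
Therefore p is split.

split


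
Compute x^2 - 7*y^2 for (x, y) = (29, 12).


x^2 - d*y^2
= 29^2 - 7*12^2
= 841 - 1008
= -167

-167


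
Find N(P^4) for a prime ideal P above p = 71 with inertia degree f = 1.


N(P^a) = p^(a*f)
= 71^(4*1)
= 71^4
= 25411681

25411681


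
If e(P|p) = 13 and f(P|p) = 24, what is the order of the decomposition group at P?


|D_P| = e * f
= 13 * 24
= 312

312


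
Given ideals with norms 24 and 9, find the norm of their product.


N(IJ) = N(I) * N(J)
= 24 * 9
= 216

216


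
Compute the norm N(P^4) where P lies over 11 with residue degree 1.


N(P^a) = p^(a*f)
= 11^(4*1)
= 11^4
= 14641

14641


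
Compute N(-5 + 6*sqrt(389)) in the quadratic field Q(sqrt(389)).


N(a + b*sqrt(d)) = a^2 - d*b^2
= (-5)^2 - (389)*(6)^2
= 25 - 14004
= -13979

-13979


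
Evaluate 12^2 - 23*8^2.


x^2 - d*y^2
= 12^2 - 23*8^2
= 144 - 1472
= -1328

-1328


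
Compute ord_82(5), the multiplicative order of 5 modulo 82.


We want ord_82(5), the smallest k >= 1 with 5^k = 1 mod 82.
n = 82 = 2 * 41, phi(82) = 40; the order divides phi(n).
Divisors of 40: 1, 2, 4, 5, 8, 10, 20, 40
Repeated squaring mod 82: 5^1 = 5, 5^2 = 25, 5^4 = 51, 5^8 = 59, 5^16 = 37, 5^32 = 57
Test divisors in increasing order:
  k=1: 5^1 = 5 mod 82
  k=2: 5^2 = 25 mod 82
  k=4: 5^4 = 51 mod 82
  k=5: 5^5 = 51 * 5 = 9 mod 82
  k=8: 5^8 = 59 mod 82
  k=10: 5^10 = 59 * 25 = 81 mod 82
  k=20: 5^20 = 37 * 51 = 1 mod 82  <- first divisor giving 1
Order = 20

20


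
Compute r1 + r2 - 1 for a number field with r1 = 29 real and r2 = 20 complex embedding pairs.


By Dirichlet's unit theorem:
rank = r1 + r2 - 1
= 29 + 20 - 1
= 48

48


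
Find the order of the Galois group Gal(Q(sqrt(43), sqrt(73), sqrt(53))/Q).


The 3 square roots of distinct primes are multiplicatively independent over Q,
so [K:Q] = 2^3 and Gal(K/Q) is isomorphic to (Z/2Z)^3.
|Gal| = 2^3 = 8

8


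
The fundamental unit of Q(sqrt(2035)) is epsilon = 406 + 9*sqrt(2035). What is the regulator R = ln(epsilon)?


epsilon = 406 + 9*sqrt(2035)
= 811.9988
R = ln(811.9988)
= 6.6995

6.6995


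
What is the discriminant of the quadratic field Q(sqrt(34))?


For K = Q(sqrt(d)) with d squarefree: disc(K) = d if d = 1 mod 4, and disc(K) = 4d if d = 2 or 3 mod 4.
Here d = 34, and d mod 4 = 2.
d = 2 mod 4, not 1 (O_K = Z[sqrt(d)]), so disc(K) = 4d = 4 * (34) = 136

136


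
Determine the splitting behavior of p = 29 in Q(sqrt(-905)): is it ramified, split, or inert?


K = Q(sqrt(-905)). Since d mod 4 = 3, disc(K) = -3620.
Check p | disc: -3620 mod 29 = 5.
p does not divide disc. Compute Legendre symbol (d/p):
23^((29-1)/2) mod 29 = 1
(d/p) = 1, so p splits: (p) = P*P' with e=1, f=1, g=2.
Therefore p is split.

split


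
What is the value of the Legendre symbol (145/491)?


p = 491 is prime, so compute (145/491) with the reciprocity algorithm (Jacobi-symbol steps: pull out 2s via (2/n), flip via reciprocity, reduce):
  reciprocity: (145/491) -> +(491/145)
  reduce: (56/145)
  pull out 2: (2/145) = +1  (since 145 mod 8 = 1)
  pull out 2: (2/145) = +1  (since 145 mod 8 = 1)
  pull out 2: (2/145) = +1  (since 145 mod 8 = 1)
  reciprocity: (7/145) -> +(145/7)
  reduce: (5/7)
  reciprocity: (5/7) -> +(7/5)
  reduce: (2/5)
  pull out 2: (2/5) = -1  (since 5 mod 8 = 5)
  (1/5) = 1
Product of signs = -1
(145/491) = -1

-1


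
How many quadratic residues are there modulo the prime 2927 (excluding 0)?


For prime p, the number of non-zero quadratic residues is (p-1)/2.
= (2927-1)/2
= 1463

1463


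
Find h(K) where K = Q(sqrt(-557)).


K = Q(sqrt(-557)). d mod 4 = 3, so D = disc(K) = 4d = -2228
h(K) equals the number of primitive reduced positive-definite forms (a, b, c) = a*x^2 + b*x*y + c*y^2 with b^2 - 4ac = D,
where reduced means |b| <= a <= c, with b >= 0 whenever |b| = a or a = c, and primitive means gcd(a, b, c) = 1.
Reduced forces 3a^2 <= |D| = 2228, so 1 <= a <= 27; b must have the parity of D, and c = (b^2 - D)/(4a) must be an integer >= a.
Enumerate a = 1..27, b in [-a, a]:
  a=1: (1, 0, 557)  [1]
  a=2: (2, 2, 279)  [1]
  a=3: (3, -2, 186), (3, 2, 186)  [2]
  a=4..5: none
  a=6: (6, -2, 93), (6, 2, 93)  [2]
  a=7..8: none
  a=9: (9, -2, 62), (9, 2, 62)  [2]
  a=10: none
  a=11: (11, -4, 51), (11, 4, 51)  [2]
  a=12..16: none
  a=17: (17, -4, 33), (17, 4, 33)  [2]
  a=18: (18, -2, 31), (18, 2, 31)  [2]
  a=19..21: none
  a=22: (22, -18, 29), (22, 18, 29)  [2]
  a=23: (23, -16, 27), (23, 16, 27)  [2]
  a=24..27: none
Total reduced forms: 1 + 1 + 2 + 2 + 2 + 2 + 2 + 2 + 2 + 2 = 18
h = 18

18


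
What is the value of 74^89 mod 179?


p = 179 is prime and the exponent is (p-1)/2 = 89, so by Euler's criterion 74^89 = (74/179) = +1 or -1 mod 179.
Compute by square-and-multiply:
  89 = 64 + 16 + 8 + 1 (binary 1011001)
  Repeated squaring mod 179: 74^1 = 74, 74^2 = 106, 74^4 = 138, 74^8 = 70, 74^16 = 67, 74^32 = 14, 74^64 = 17
  74^89 = 74^64 * 74^16 * 74^8 * 74^1 = 17 * 67 * 70 * 74 mod 179
    17 * 67 = 1139 = 65 mod 179
    65 * 70 = 4550 = 75 mod 179
    75 * 74 = 5550 = 1 mod 179
  74^89 = 1 mod 179
Result 1: 74 is a quadratic residue mod 179.
74^89 mod 179 = 1

1


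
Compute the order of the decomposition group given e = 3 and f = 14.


|D_P| = e * f
= 3 * 14
= 42

42


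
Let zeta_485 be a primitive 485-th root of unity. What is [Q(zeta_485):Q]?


The degree equals Euler's totient phi(485).
485 = 5 * 97
phi(485) = 384

384


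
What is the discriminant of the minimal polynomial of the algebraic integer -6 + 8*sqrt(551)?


The element -6 + 8*sqrt(551) has minimal polynomial:
x^2 + 12*x - 35228
Discriminant = (12)^2 - 4*(-35228)
= 144 + 140912
= 141056

141056


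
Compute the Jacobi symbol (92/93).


Compute (92/93) via quadratic reciprocity:
  pull out 2: (2/93) = -1  (since 93 mod 8 = 5)
  pull out 2: (2/93) = -1  (since 93 mod 8 = 5)
  reciprocity: (23/93) -> +(93/23)
  reduce: (1/23)
  (1/23) = 1
Product of signs = 1

1


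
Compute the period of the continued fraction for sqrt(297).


Run the CF algorithm for sqrt(297).
a_0 = floor(sqrt(297)) = 17; set m_0=0, q_0=1.
Recurrence: m' = q*a - m,  q' = (d - m'^2)/q,  a' = floor((a_0 + m')/q').
  step 1: m=17, q=8, a=4
  step 2: m=15, q=9, a=3
  step 3: m=12, q=17, a=1
  step 4: m=5, q=16, a=1
  step 5: m=11, q=11, a=2
  step 6: m=11, q=16, a=1
  step 7: m=5, q=17, a=1
  step 8: m=12, q=9, a=3
  step 9: m=15, q=8, a=4
  step 10: m=17, q=1, a=34
a_10 = 2*a_0 = 34, so the period closes here.
sqrt(297) = [17; 4, 3, 1, 1, 2, 1, 1, 3, 4, 34]
Period length = 10

10


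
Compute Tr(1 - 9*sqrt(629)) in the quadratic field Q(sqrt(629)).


Tr(a + b*sqrt(d)) = (a + b*sqrt(d)) + (a - b*sqrt(d)) = 2a
= 2 * (1)
= 2

2


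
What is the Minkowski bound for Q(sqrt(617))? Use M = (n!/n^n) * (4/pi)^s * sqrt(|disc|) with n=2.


d = 617, d mod 4 = 1, so disc(K) = d = 617; |disc(K)| = 617
Real quadratic field, so n = 2, s = r2 = 0, r1 = 2
M = (n!/n^n) * (4/pi)^s * sqrt(|disc(K)|) = (2!/2^2) * (4/pi)^0 * sqrt(617)
= 0.5 * 1.000000 * 24.839485
= 12.4197

12.4197


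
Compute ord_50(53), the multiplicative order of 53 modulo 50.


We want ord_50(53), the smallest k >= 1 with 53^k = 1 mod 50.
n = 50 = 2 * 5^2, phi(50) = 20; the order divides phi(n).
Divisors of 20: 1, 2, 4, 5, 10, 20
Repeated squaring mod 50: 53^1 = 3, 53^2 = 9, 53^4 = 31, 53^8 = 11, 53^16 = 21
Test divisors in increasing order:
  k=1: 53^1 = 3 mod 50
  k=2: 53^2 = 9 mod 50
  k=4: 53^4 = 31 mod 50
  k=5: 53^5 = 31 * 3 = 43 mod 50
  k=10: 53^10 = 11 * 9 = 49 mod 50
  k=20: 53^20 = 21 * 31 = 1 mod 50  <- first divisor giving 1
Order = 20

20


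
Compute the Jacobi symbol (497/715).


Compute (497/715) via quadratic reciprocity:
  reciprocity: (497/715) -> +(715/497)
  reduce: (218/497)
  pull out 2: (2/497) = +1  (since 497 mod 8 = 1)
  reciprocity: (109/497) -> +(497/109)
  reduce: (61/109)
  reciprocity: (61/109) -> +(109/61)
  reduce: (48/61)
  pull out 2: (2/61) = -1  (since 61 mod 8 = 5)
  pull out 2: (2/61) = -1  (since 61 mod 8 = 5)
  pull out 2: (2/61) = -1  (since 61 mod 8 = 5)
  pull out 2: (2/61) = -1  (since 61 mod 8 = 5)
  reciprocity: (3/61) -> +(61/3)
  reduce: (1/3)
  (1/3) = 1
Product of signs = 1

1


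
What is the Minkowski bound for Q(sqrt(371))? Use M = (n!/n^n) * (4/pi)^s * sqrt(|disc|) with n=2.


d = 371, d mod 4 = 3, so disc(K) = 4d = 1484; |disc(K)| = 1484
Real quadratic field, so n = 2, s = r2 = 0, r1 = 2
M = (n!/n^n) * (4/pi)^s * sqrt(|disc(K)|) = (2!/2^2) * (4/pi)^0 * sqrt(1484)
= 0.5 * 1.000000 * 38.522721
= 19.2614

19.2614


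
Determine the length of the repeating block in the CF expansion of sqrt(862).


Run the CF algorithm for sqrt(862).
a_0 = floor(sqrt(862)) = 29; set m_0=0, q_0=1.
Recurrence: m' = q*a - m,  q' = (d - m'^2)/q,  a' = floor((a_0 + m')/q').
  step 1: m=29, q=21, a=2
  step 2: m=13, q=33, a=1
  step 3: m=20, q=14, a=3
  step 4: m=22, q=27, a=1
  step 5: m=5, q=31, a=1
  step 6: m=26, q=6, a=9
  step 7: m=28, q=13, a=4
  step 8: m=24, q=22, a=2
  step 9: m=20, q=21, a=2
  step 10: m=22, q=18, a=2
  step 11: m=14, q=37, a=1
  step 12: m=23, q=9, a=5
  step 13: m=22, q=42, a=1
  step 14: m=20, q=11, a=4
  step 15: m=24, q=26, a=2
  step 16: m=28, q=3, a=19
  step 17: m=29, q=7, a=8
  step 18: m=27, q=19, a=2
  step 19: m=11, q=39, a=1
  step 20: m=28, q=2, a=28
  step 21: m=28, q=39, a=1
  step 22: m=11, q=19, a=2
  step 23: m=27, q=7, a=8
  step 24: m=29, q=3, a=19
  step 25: m=28, q=26, a=2
  step 26: m=24, q=11, a=4
  step 27: m=20, q=42, a=1
  step 28: m=22, q=9, a=5
  step 29: m=23, q=37, a=1
  step 30: m=14, q=18, a=2
  step 31: m=22, q=21, a=2
  step 32: m=20, q=22, a=2
  step 33: m=24, q=13, a=4
  step 34: m=28, q=6, a=9
  step 35: m=26, q=31, a=1
  step 36: m=5, q=27, a=1
  step 37: m=22, q=14, a=3
  step 38: m=20, q=33, a=1
  step 39: m=13, q=21, a=2
  step 40: m=29, q=1, a=58
a_40 = 2*a_0 = 58, so the period closes here.
sqrt(862) = [29; 2, 1, 3, 1, 1, 9, 4, 2, 2, 2, 1, 5, 1, 4, 2, 19, 8, 2, 1, 28, 1, 2, 8, 19, 2, 4, 1, 5, 1, 2, 2, 2, 4, 9, 1, 1, 3, 1, 2, 58]
Period length = 40

40


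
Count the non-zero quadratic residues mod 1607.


For prime p, the number of non-zero quadratic residues is (p-1)/2.
= (1607-1)/2
= 803

803


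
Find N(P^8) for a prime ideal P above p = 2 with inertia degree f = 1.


N(P^a) = p^(a*f)
= 2^(8*1)
= 2^8
= 256

256


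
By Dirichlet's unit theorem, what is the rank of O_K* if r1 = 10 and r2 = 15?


By Dirichlet's unit theorem:
rank = r1 + r2 - 1
= 10 + 15 - 1
= 24

24


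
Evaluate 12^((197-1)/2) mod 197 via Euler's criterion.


p = 197 is prime and the exponent is (p-1)/2 = 98, so by Euler's criterion 12^98 = (12/197) = +1 or -1 mod 197.
Compute by square-and-multiply:
  98 = 64 + 32 + 2 (binary 1100010)
  Repeated squaring mod 197: 12^1 = 12, 12^2 = 144, 12^4 = 51, 12^8 = 40, 12^16 = 24, 12^32 = 182, 12^64 = 28
  12^98 = 12^64 * 12^32 * 12^2 = 28 * 182 * 144 mod 197
    28 * 182 = 5096 = 171 mod 197
    171 * 144 = 24624 = 196 mod 197
  12^98 = 196 mod 197
Result 196 = p - 1 = -1 mod 197: 12 is a quadratic non-residue mod 197. As a residue in [0, p-1] the value is 196.
12^98 mod 197 = 196

196


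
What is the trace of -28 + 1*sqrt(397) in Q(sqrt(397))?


Tr(a + b*sqrt(d)) = (a + b*sqrt(d)) + (a - b*sqrt(d)) = 2a
= 2 * (-28)
= -56

-56


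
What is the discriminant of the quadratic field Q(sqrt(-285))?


For K = Q(sqrt(d)) with d squarefree: disc(K) = d if d = 1 mod 4, and disc(K) = 4d if d = 2 or 3 mod 4.
Here d = -285, and d mod 4 = 3.
d = 3 mod 4, not 1 (O_K = Z[sqrt(d)]), so disc(K) = 4d = 4 * (-285) = -1140

-1140


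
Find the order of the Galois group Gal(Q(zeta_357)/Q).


|Gal(Q(zeta_357)/Q)| = phi(357)
= 192

192


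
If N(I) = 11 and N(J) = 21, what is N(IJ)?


N(IJ) = N(I) * N(J)
= 11 * 21
= 231

231


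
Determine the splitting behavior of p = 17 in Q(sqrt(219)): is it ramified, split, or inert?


K = Q(sqrt(219)). Since d mod 4 = 3, disc(K) = 876.
Check p | disc: 876 mod 17 = 9.
p does not divide disc. Compute Legendre symbol (d/p):
15^((17-1)/2) mod 17 = 1
(d/p) = 1, so p splits: (p) = P*P' with e=1, f=1, g=2.
Therefore p is split.

split


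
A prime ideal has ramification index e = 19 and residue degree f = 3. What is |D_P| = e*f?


|D_P| = e * f
= 19 * 3
= 57

57


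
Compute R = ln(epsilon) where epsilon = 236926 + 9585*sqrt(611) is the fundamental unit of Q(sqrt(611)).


epsilon = 236926 + 9585*sqrt(611)
= 473852.0000
R = ln(473852.0000)
= 13.0687

13.0687


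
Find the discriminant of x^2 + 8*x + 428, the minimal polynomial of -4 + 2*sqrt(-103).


The element -4 + 2*sqrt(-103) has minimal polynomial:
x^2 + 8*x + 428
Discriminant = (8)^2 - 4*(428)
= 64 - 1712
= -1648

-1648


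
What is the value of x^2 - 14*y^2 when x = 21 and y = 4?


x^2 - d*y^2
= 21^2 - 14*4^2
= 441 - 224
= 217

217


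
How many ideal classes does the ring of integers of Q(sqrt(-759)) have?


K = Q(sqrt(-759)). d mod 4 = 1, so D = disc(K) = d = -759
h(K) equals the number of primitive reduced positive-definite forms (a, b, c) = a*x^2 + b*x*y + c*y^2 with b^2 - 4ac = D,
where reduced means |b| <= a <= c, with b >= 0 whenever |b| = a or a = c, and primitive means gcd(a, b, c) = 1.
Reduced forces 3a^2 <= |D| = 759, so 1 <= a <= 15; b must have the parity of D, and c = (b^2 - D)/(4a) must be an integer >= a.
Enumerate a = 1..15, b in [-a, a]:
  a=1: (1, 1, 190)  [1]
  a=2: (2, -1, 95), (2, 1, 95)  [2]
  a=3: (3, 3, 64)  [1]
  a=4: (4, -3, 48), (4, 3, 48)  [2]
  a=5: (5, -1, 38), (5, 1, 38)  [2]
  a=6: (6, -3, 32), (6, 3, 32)  [2]
  a=7: (7, -5, 28), (7, 5, 28)  [2]
  a=8: (8, -3, 24), (8, 3, 24)  [2]
  a=9: none
  a=10: (10, -9, 21), (10, -1, 19), (10, 1, 19), (10, 9, 21)  [4]
  a=11: (11, 11, 20)  [1]
  a=12: (12, -3, 16), (12, 3, 16)  [2]
  a=13: none
  a=14: (14, -9, 15), (14, 5, 14), (14, 9, 15)  [3]
  a=15: none
Total reduced forms: 1 + 2 + 1 + 2 + 2 + 2 + 2 + 2 + 4 + 1 + 2 + 3 = 24
h = 24

24


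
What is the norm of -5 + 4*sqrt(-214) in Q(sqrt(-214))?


N(a + b*sqrt(d)) = a^2 - d*b^2
= (-5)^2 - (-214)*(4)^2
= 25 + 3424
= 3449

3449


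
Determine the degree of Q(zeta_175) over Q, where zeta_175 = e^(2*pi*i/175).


The degree equals Euler's totient phi(175).
175 = 5^2 * 7
phi(175) = 120

120


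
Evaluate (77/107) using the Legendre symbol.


p = 107 is prime, so compute (77/107) with the reciprocity algorithm (Jacobi-symbol steps: pull out 2s via (2/n), flip via reciprocity, reduce):
  reciprocity: (77/107) -> +(107/77)
  reduce: (30/77)
  pull out 2: (2/77) = -1  (since 77 mod 8 = 5)
  reciprocity: (15/77) -> +(77/15)
  reduce: (2/15)
  pull out 2: (2/15) = +1  (since 15 mod 8 = 7)
  (1/15) = 1
Product of signs = -1
(77/107) = -1

-1


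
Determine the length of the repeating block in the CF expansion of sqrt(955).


Run the CF algorithm for sqrt(955).
a_0 = floor(sqrt(955)) = 30; set m_0=0, q_0=1.
Recurrence: m' = q*a - m,  q' = (d - m'^2)/q,  a' = floor((a_0 + m')/q').
  step 1: m=30, q=55, a=1
  step 2: m=25, q=6, a=9
  step 3: m=29, q=19, a=3
  step 4: m=28, q=9, a=6
  step 5: m=26, q=31, a=1
  step 6: m=5, q=30, a=1
  step 7: m=25, q=11, a=5
  step 8: m=30, q=5, a=12
  step 9: m=30, q=11, a=5
  step 10: m=25, q=30, a=1
  step 11: m=5, q=31, a=1
  step 12: m=26, q=9, a=6
  step 13: m=28, q=19, a=3
  step 14: m=29, q=6, a=9
  step 15: m=25, q=55, a=1
  step 16: m=30, q=1, a=60
a_16 = 2*a_0 = 60, so the period closes here.
sqrt(955) = [30; 1, 9, 3, 6, 1, 1, 5, 12, 5, 1, 1, 6, 3, 9, 1, 60]
Period length = 16

16


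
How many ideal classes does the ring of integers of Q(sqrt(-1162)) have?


K = Q(sqrt(-1162)). d mod 4 = 2, so D = disc(K) = 4d = -4648
h(K) equals the number of primitive reduced positive-definite forms (a, b, c) = a*x^2 + b*x*y + c*y^2 with b^2 - 4ac = D,
where reduced means |b| <= a <= c, with b >= 0 whenever |b| = a or a = c, and primitive means gcd(a, b, c) = 1.
Reduced forces 3a^2 <= |D| = 4648, so 1 <= a <= 39; b must have the parity of D, and c = (b^2 - D)/(4a) must be an integer >= a.
Enumerate a = 1..39, b in [-a, a]:
  a=1: (1, 0, 1162)  [1]
  a=2: (2, 0, 581)  [1]
  a=3..6: none
  a=7: (7, 0, 166)  [1]
  a=8..10: none
  a=11: (11, -4, 106), (11, 4, 106)  [2]
  a=12..13: none
  a=14: (14, 0, 83)  [1]
  a=15..18: none
  a=19: (19, -8, 62), (19, 8, 62)  [2]
  a=20..21: none
  a=22: (22, -4, 53), (22, 4, 53)  [2]
  a=23..30: none
  a=31: (31, -8, 38), (31, 8, 38)  [2]
  a=32..39: none
Total reduced forms: 1 + 1 + 1 + 2 + 1 + 2 + 2 + 2 = 12
h = 12

12


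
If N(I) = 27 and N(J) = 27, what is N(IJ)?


N(IJ) = N(I) * N(J)
= 27 * 27
= 729

729


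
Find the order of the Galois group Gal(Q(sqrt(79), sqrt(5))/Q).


The 2 square roots of distinct primes are multiplicatively independent over Q,
so [K:Q] = 2^2 and Gal(K/Q) is isomorphic to (Z/2Z)^2.
|Gal| = 2^2 = 4

4


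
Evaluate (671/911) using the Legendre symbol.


p = 911 is prime, so compute (671/911) with the reciprocity algorithm (Jacobi-symbol steps: pull out 2s via (2/n), flip via reciprocity, reduce):
  reciprocity: (671/911) -> -(911/671)
  reduce: (240/671)
  pull out 2: (2/671) = +1  (since 671 mod 8 = 7)
  pull out 2: (2/671) = +1  (since 671 mod 8 = 7)
  pull out 2: (2/671) = +1  (since 671 mod 8 = 7)
  pull out 2: (2/671) = +1  (since 671 mod 8 = 7)
  reciprocity: (15/671) -> -(671/15)
  reduce: (11/15)
  reciprocity: (11/15) -> -(15/11)
  reduce: (4/11)
  pull out 2: (2/11) = -1  (since 11 mod 8 = 3)
  pull out 2: (2/11) = -1  (since 11 mod 8 = 3)
  (1/11) = 1
Product of signs = -1
(671/911) = -1

-1


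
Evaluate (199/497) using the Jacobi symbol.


Compute (199/497) via quadratic reciprocity:
  reciprocity: (199/497) -> +(497/199)
  reduce: (99/199)
  reciprocity: (99/199) -> -(199/99)
  reduce: (1/99)
  (1/99) = 1
Product of signs = -1

-1


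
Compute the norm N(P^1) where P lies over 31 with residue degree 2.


N(P^a) = p^(a*f)
= 31^(1*2)
= 31^2
= 961

961


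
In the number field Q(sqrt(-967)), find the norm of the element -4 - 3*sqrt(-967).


N(a + b*sqrt(d)) = a^2 - d*b^2
= (-4)^2 - (-967)*(-3)^2
= 16 + 8703
= 8719

8719


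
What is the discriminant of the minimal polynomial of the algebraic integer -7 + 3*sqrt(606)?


The element -7 + 3*sqrt(606) has minimal polynomial:
x^2 + 14*x - 5405
Discriminant = (14)^2 - 4*(-5405)
= 196 + 21620
= 21816

21816


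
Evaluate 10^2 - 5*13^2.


x^2 - d*y^2
= 10^2 - 5*13^2
= 100 - 845
= -745

-745


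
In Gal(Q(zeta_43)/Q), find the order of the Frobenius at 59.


The Frobenius at p in Gal(Q(zeta_n)/Q) = (Z/nZ)* is the class of p, so its order is ord_43(59), the smallest k >= 1 with 59^k = 1 mod 43.
n = 43 = 43, phi(43) = 42; the order divides phi(n).
Divisors of 42: 1, 2, 3, 6, 7, 14, 21, 42
Repeated squaring mod 43: 59^1 = 16, 59^2 = 41, 59^4 = 4, 59^8 = 16, 59^16 = 41, 59^32 = 4
Test divisors in increasing order:
  k=1: 59^1 = 16 mod 43
  k=2: 59^2 = 41 mod 43
  k=3: 59^3 = 41 * 16 = 11 mod 43
  k=6: 59^6 = 4 * 41 = 35 mod 43
  k=7: 59^7 = 4 * 41 * 16 = 1 mod 43  <- first divisor giving 1
Order = 7

7


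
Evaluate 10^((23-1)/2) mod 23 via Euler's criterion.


p = 23 is prime and the exponent is (p-1)/2 = 11, so by Euler's criterion 10^11 = (10/23) = +1 or -1 mod 23.
Compute by square-and-multiply:
  11 = 8 + 2 + 1 (binary 1011)
  Repeated squaring mod 23: 10^1 = 10, 10^2 = 8, 10^4 = 18, 10^8 = 2
  10^11 = 10^8 * 10^2 * 10^1 = 2 * 8 * 10 mod 23
    2 * 8 = 16 = 16 mod 23
    16 * 10 = 160 = 22 mod 23
  10^11 = 22 mod 23
Result 22 = p - 1 = -1 mod 23: 10 is a quadratic non-residue mod 23. As a residue in [0, p-1] the value is 22.
10^11 mod 23 = 22

22


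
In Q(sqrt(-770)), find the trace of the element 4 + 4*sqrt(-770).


Tr(a + b*sqrt(d)) = (a + b*sqrt(d)) + (a - b*sqrt(d)) = 2a
= 2 * (4)
= 8

8


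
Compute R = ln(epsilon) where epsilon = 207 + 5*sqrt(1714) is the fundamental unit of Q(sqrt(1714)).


epsilon = 207 + 5*sqrt(1714)
= 414.0024
R = ln(414.0024)
= 6.0259

6.0259


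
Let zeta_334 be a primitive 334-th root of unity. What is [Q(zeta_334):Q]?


The degree equals Euler's totient phi(334).
334 = 2 * 167
phi(334) = 166

166


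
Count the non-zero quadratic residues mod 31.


For prime p, the number of non-zero quadratic residues is (p-1)/2.
= (31-1)/2
= 15

15


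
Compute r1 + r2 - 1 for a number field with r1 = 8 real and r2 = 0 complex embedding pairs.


By Dirichlet's unit theorem:
rank = r1 + r2 - 1
= 8 + 0 - 1
= 7

7


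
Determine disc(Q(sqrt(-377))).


For K = Q(sqrt(d)) with d squarefree: disc(K) = d if d = 1 mod 4, and disc(K) = 4d if d = 2 or 3 mod 4.
Here d = -377, and d mod 4 = 3.
d = 3 mod 4, not 1 (O_K = Z[sqrt(d)]), so disc(K) = 4d = 4 * (-377) = -1508

-1508


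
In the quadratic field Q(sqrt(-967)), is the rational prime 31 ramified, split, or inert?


K = Q(sqrt(-967)). Since d mod 4 = 1, disc(K) = -967.
Check p | disc: -967 mod 31 = 25.
p does not divide disc. Compute Legendre symbol (d/p):
25^((31-1)/2) mod 31 = 1
(d/p) = 1, so p splits: (p) = P*P' with e=1, f=1, g=2.
Therefore p is split.

split


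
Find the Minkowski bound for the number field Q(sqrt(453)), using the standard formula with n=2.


d = 453, d mod 4 = 1, so disc(K) = d = 453; |disc(K)| = 453
Real quadratic field, so n = 2, s = r2 = 0, r1 = 2
M = (n!/n^n) * (4/pi)^s * sqrt(|disc(K)|) = (2!/2^2) * (4/pi)^0 * sqrt(453)
= 0.5 * 1.000000 * 21.283797
= 10.6419

10.6419


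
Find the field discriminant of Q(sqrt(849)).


For K = Q(sqrt(d)) with d squarefree: disc(K) = d if d = 1 mod 4, and disc(K) = 4d if d = 2 or 3 mod 4.
Here d = 849, and d mod 4 = 1.
d = 1 mod 4 (O_K = Z[(1+sqrt(d))/2]), so disc(K) = d = 849

849


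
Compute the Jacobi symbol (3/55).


Compute (3/55) via quadratic reciprocity:
  reciprocity: (3/55) -> -(55/3)
  reduce: (1/3)
  (1/3) = 1
Product of signs = -1

-1


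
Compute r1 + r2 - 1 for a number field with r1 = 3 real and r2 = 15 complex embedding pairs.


By Dirichlet's unit theorem:
rank = r1 + r2 - 1
= 3 + 15 - 1
= 17

17


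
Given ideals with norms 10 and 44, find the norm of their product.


N(IJ) = N(I) * N(J)
= 10 * 44
= 440

440


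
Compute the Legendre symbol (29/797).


p = 797 is prime, so compute (29/797) with the reciprocity algorithm (Jacobi-symbol steps: pull out 2s via (2/n), flip via reciprocity, reduce):
  reciprocity: (29/797) -> +(797/29)
  reduce: (14/29)
  pull out 2: (2/29) = -1  (since 29 mod 8 = 5)
  reciprocity: (7/29) -> +(29/7)
  reduce: (1/7)
  (1/7) = 1
Product of signs = -1
(29/797) = -1

-1


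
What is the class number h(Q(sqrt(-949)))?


K = Q(sqrt(-949)). d mod 4 = 3, so D = disc(K) = 4d = -3796
h(K) equals the number of primitive reduced positive-definite forms (a, b, c) = a*x^2 + b*x*y + c*y^2 with b^2 - 4ac = D,
where reduced means |b| <= a <= c, with b >= 0 whenever |b| = a or a = c, and primitive means gcd(a, b, c) = 1.
Reduced forces 3a^2 <= |D| = 3796, so 1 <= a <= 35; b must have the parity of D, and c = (b^2 - D)/(4a) must be an integer >= a.
Enumerate a = 1..35, b in [-a, a]:
  a=1: (1, 0, 949)  [1]
  a=2: (2, 2, 475)  [1]
  a=3..4: none
  a=5: (5, -2, 190), (5, 2, 190)  [2]
  a=6..9: none
  a=10: (10, -2, 95), (10, 2, 95)  [2]
  a=11..12: none
  a=13: (13, 0, 73)  [1]
  a=14..18: none
  a=19: (19, -2, 50), (19, 2, 50)  [2]
  a=20..24: none
  a=25: (25, -2, 38), (25, 2, 38)  [2]
  a=26: (26, 26, 43)  [1]
  a=27..35: none
Total reduced forms: 1 + 1 + 2 + 2 + 1 + 2 + 2 + 1 = 12
h = 12

12
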